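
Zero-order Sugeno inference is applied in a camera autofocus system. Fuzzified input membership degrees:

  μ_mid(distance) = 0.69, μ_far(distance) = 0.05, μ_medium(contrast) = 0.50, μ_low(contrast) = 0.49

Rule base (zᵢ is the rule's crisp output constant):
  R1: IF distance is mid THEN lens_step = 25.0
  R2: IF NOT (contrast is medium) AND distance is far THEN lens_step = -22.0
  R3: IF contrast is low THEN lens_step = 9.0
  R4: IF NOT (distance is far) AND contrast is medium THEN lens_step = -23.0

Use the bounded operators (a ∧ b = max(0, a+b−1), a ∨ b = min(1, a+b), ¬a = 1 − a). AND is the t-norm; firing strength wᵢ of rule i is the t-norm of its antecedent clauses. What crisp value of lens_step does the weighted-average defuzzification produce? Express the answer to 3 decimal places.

R1 (z=25.0): mid=0.69 → w = 0.69
R2 (z=-22.0): ¬medium=1−0.50=0.50, far=0.05; AND[max(0, a+b−1)] → w = 0.00
R3 (z=9.0): low=0.49 → w = 0.49
R4 (z=-23.0): ¬far=1−0.05=0.95, medium=0.50; AND[max(0, a+b−1)] → w = 0.45
Weighted average = (0.69·25.0 + 0.00·-22.0 + 0.49·9.0 + 0.45·-23.0) / (0.69 + 0.00 + 0.49 + 0.45)
  = 11.3100 / 1.6300 = 6.939

6.939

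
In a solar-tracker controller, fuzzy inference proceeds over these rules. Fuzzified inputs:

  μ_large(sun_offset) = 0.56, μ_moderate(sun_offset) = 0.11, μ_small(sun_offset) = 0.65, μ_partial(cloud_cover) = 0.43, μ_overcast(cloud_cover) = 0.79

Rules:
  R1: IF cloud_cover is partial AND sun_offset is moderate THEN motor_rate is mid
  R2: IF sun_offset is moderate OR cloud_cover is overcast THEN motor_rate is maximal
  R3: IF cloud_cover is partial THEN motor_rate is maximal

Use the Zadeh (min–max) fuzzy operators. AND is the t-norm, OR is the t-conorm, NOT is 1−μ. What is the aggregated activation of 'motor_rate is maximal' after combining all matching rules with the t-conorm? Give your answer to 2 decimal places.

0.79

R1: partial=0.43, moderate=0.11; AND[min(a, b)] → w = 0.11
R2: moderate=0.11, overcast=0.79; OR[max(a, b)] → w = 0.79
R3: partial=0.43 → w = 0.43
Rules with consequent 'maximal': {R2, R3} → strengths 0.79, 0.43
Aggregate via t-conorm [max(a, b)]: 0.79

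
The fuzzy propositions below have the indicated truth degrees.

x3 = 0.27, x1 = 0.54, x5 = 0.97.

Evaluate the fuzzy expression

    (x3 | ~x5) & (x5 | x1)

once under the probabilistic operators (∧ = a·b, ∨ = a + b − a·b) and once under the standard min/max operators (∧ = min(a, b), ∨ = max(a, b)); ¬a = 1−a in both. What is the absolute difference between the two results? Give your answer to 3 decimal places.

Under probabilistic:
  ~x5 = 1 − 0.9700 = 0.0300
  x3 | ~x5 = a + b − a·b on (0.2700, 0.0300) = 0.2919
  x5 | x1 = a + b − a·b on (0.9700, 0.5400) = 0.9862
  (x3 | ~x5) & (x5 | x1) = a·b on (0.2919, 0.9862) = 0.2879
  → value = 0.2879
Under standard min/max:
  ~x5 = 1 − 0.97 = 0.03
  x3 | ~x5 = max(a, b) on (0.27, 0.03) = 0.27
  x5 | x1 = max(a, b) on (0.97, 0.54) = 0.97
  (x3 | ~x5) & (x5 | x1) = min(a, b) on (0.27, 0.97) = 0.27
  → value = 0.2700
|0.2879 − 0.2700| = 0.018

0.018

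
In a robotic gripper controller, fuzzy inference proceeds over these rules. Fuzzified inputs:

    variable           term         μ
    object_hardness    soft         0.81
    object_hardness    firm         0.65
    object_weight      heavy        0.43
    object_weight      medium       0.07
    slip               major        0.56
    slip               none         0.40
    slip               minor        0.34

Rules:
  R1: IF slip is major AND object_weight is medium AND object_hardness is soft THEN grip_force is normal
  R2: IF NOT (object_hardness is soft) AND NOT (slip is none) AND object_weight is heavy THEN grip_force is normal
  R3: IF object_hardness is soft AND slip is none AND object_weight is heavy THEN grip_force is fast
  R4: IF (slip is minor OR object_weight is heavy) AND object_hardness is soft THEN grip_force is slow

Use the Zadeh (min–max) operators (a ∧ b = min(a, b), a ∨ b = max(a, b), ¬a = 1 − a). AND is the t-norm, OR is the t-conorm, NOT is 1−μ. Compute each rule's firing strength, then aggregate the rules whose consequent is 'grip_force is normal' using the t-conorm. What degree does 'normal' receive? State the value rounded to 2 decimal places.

0.19

R1: major=0.56, medium=0.07, soft=0.81; AND[min(a, b)] → w = 0.07
R2: ¬soft=1−0.81=0.19, ¬none=1−0.40=0.60, heavy=0.43; AND[min(a, b)] → w = 0.19
R3: soft=0.81, none=0.40, heavy=0.43; AND[min(a, b)] → w = 0.40
R4: (minor=0.34 OR heavy=0.43) = 0.43; AND[min(a, b)] with soft=0.81 → w = 0.43
Rules with consequent 'normal': {R1, R2} → strengths 0.07, 0.19
Aggregate via t-conorm [max(a, b)]: 0.19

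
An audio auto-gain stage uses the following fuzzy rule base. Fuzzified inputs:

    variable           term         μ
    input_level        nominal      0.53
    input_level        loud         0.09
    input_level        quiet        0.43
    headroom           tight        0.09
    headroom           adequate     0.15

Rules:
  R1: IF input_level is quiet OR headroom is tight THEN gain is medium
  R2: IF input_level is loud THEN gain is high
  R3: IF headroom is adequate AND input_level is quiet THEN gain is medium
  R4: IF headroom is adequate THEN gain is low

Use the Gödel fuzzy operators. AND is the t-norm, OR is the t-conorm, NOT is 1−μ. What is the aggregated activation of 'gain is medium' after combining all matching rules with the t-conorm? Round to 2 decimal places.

0.43

R1: quiet=0.43, tight=0.09; OR[max(a, b)] → w = 0.43
R2: loud=0.09 → w = 0.09
R3: adequate=0.15, quiet=0.43; AND[min(a, b)] → w = 0.15
R4: adequate=0.15 → w = 0.15
Rules with consequent 'medium': {R1, R3} → strengths 0.43, 0.15
Aggregate via t-conorm [max(a, b)]: 0.43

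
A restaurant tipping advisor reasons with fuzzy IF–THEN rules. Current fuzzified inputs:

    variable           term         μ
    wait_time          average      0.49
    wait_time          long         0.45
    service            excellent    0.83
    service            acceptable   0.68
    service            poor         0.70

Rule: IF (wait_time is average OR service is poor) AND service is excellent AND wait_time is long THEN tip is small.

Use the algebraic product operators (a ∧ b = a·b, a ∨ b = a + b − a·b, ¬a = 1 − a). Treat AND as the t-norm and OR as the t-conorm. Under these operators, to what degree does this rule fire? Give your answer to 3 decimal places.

firing strength: (average=0.49 OR poor=0.70) = 0.8470; AND[a·b] with excellent=0.83, long=0.45 → w = 0.3164

0.316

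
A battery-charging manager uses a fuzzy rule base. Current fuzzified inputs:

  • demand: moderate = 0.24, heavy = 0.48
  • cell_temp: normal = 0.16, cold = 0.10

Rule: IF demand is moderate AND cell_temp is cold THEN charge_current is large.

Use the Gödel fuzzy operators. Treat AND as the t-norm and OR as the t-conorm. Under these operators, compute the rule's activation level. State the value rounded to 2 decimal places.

0.10

firing strength: moderate=0.24, cold=0.10; AND[min(a, b)] → w = 0.10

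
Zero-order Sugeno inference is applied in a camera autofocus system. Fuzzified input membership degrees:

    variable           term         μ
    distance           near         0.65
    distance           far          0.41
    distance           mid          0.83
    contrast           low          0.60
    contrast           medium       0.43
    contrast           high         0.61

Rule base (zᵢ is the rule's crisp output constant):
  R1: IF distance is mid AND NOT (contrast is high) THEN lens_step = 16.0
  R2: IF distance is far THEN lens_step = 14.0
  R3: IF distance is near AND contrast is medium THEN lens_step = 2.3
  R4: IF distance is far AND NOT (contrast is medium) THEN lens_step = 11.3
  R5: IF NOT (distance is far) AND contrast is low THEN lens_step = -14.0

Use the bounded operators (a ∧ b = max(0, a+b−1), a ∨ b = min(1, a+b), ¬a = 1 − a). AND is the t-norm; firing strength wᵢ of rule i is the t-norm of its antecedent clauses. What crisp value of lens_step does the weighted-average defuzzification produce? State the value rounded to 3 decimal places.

7.538

R1 (z=16.0): mid=0.83, ¬high=1−0.61=0.39; AND[max(0, a+b−1)] → w = 0.22
R2 (z=14.0): far=0.41 → w = 0.41
R3 (z=2.3): near=0.65, medium=0.43; AND[max(0, a+b−1)] → w = 0.08
R4 (z=11.3): far=0.41, ¬medium=1−0.43=0.57; AND[max(0, a+b−1)] → w = 0.00
R5 (z=-14.0): ¬far=1−0.41=0.59, low=0.60; AND[max(0, a+b−1)] → w = 0.19
Weighted average = (0.22·16.0 + 0.41·14.0 + 0.08·2.3 + 0.00·11.3 + 0.19·-14.0) / (0.22 + 0.41 + 0.08 + 0.00 + 0.19)
  = 6.7840 / 0.9000 = 7.538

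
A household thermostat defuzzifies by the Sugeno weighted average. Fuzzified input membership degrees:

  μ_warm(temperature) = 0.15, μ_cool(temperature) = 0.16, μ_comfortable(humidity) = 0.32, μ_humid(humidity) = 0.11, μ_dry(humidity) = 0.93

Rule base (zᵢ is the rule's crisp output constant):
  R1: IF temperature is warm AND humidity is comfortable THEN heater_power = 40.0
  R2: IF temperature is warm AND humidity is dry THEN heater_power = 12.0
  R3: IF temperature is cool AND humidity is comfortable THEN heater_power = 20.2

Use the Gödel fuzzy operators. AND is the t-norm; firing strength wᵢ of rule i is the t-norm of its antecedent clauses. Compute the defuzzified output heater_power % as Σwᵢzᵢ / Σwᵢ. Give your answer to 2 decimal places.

23.98

R1 (z=40.0): warm=0.15, comfortable=0.32; AND[min(a, b)] → w = 0.15
R2 (z=12.0): warm=0.15, dry=0.93; AND[min(a, b)] → w = 0.15
R3 (z=20.2): cool=0.16, comfortable=0.32; AND[min(a, b)] → w = 0.16
Weighted average = (0.15·40.0 + 0.15·12.0 + 0.16·20.2) / (0.15 + 0.15 + 0.16)
  = 11.0320 / 0.4600 = 23.98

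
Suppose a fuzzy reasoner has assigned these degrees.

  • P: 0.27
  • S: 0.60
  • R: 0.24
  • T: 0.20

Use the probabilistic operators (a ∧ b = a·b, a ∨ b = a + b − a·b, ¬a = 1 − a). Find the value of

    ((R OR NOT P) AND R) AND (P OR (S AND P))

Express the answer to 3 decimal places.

0.074

NOT P = 1 − 0.2700 = 0.7300
R OR NOT P = a + b − a·b on (0.2400, 0.7300) = 0.7948
(R OR NOT P) AND R = a·b on (0.7948, 0.2400) = 0.1908
S AND P = a·b on (0.6000, 0.2700) = 0.1620
P OR (S AND P) = a + b − a·b on (0.2700, 0.1620) = 0.3883
((R OR NOT P) AND R) AND (P OR (S AND P)) = a·b on (0.1908, 0.3883) = 0.0741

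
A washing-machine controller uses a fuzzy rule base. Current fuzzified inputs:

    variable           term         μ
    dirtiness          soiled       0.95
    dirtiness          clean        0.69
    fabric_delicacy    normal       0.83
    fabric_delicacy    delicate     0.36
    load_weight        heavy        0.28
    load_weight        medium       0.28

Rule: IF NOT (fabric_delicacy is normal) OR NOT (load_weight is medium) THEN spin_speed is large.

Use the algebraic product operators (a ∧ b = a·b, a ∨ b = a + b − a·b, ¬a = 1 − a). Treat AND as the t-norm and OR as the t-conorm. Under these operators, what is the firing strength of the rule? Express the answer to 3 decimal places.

0.768

firing strength: ¬normal=1−0.83=0.17, ¬medium=1−0.28=0.72; OR[a + b − a·b] → w = 0.7676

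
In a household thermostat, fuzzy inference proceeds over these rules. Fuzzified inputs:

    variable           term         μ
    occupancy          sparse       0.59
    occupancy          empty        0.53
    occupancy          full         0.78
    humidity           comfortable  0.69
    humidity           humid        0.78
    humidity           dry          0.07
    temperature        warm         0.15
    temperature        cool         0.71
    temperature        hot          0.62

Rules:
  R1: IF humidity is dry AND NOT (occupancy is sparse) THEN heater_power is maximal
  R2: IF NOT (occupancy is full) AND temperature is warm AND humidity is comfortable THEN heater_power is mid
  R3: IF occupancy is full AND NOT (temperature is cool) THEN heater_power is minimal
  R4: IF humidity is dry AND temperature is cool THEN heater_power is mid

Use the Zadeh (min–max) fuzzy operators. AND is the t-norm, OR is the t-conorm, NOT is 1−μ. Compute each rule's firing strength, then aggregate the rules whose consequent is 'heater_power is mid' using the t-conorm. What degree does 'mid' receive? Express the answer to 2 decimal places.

R1: dry=0.07, ¬sparse=1−0.59=0.41; AND[min(a, b)] → w = 0.07
R2: ¬full=1−0.78=0.22, warm=0.15, comfortable=0.69; AND[min(a, b)] → w = 0.15
R3: full=0.78, ¬cool=1−0.71=0.29; AND[min(a, b)] → w = 0.29
R4: dry=0.07, cool=0.71; AND[min(a, b)] → w = 0.07
Rules with consequent 'mid': {R2, R4} → strengths 0.15, 0.07
Aggregate via t-conorm [max(a, b)]: 0.15

0.15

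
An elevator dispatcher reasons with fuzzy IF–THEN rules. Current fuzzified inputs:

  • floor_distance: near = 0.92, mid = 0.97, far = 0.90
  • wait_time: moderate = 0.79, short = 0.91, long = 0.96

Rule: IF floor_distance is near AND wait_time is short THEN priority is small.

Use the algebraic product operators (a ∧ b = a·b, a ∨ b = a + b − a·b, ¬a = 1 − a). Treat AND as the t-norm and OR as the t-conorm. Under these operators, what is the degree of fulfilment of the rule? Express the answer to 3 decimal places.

0.837

firing strength: near=0.92, short=0.91; AND[a·b] → w = 0.8372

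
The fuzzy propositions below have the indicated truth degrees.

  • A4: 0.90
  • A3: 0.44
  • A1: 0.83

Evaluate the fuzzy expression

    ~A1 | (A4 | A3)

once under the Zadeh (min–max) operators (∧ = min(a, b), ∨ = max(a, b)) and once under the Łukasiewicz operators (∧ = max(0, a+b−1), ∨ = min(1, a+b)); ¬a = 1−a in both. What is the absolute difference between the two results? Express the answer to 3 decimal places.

Under Zadeh (min–max):
  ~A1 = 1 − 0.83 = 0.17
  A4 | A3 = max(a, b) on (0.90, 0.44) = 0.90
  ~A1 | (A4 | A3) = max(a, b) on (0.17, 0.90) = 0.90
  → value = 0.9000
Under Łukasiewicz:
  ~A1 = 1 − 0.83 = 0.17
  A4 | A3 = min(1, a+b) on (0.90, 0.44) = 1.00
  ~A1 | (A4 | A3) = min(1, a+b) on (0.17, 1.00) = 1.00
  → value = 1.0000
|0.9000 − 1.0000| = 0.100

0.100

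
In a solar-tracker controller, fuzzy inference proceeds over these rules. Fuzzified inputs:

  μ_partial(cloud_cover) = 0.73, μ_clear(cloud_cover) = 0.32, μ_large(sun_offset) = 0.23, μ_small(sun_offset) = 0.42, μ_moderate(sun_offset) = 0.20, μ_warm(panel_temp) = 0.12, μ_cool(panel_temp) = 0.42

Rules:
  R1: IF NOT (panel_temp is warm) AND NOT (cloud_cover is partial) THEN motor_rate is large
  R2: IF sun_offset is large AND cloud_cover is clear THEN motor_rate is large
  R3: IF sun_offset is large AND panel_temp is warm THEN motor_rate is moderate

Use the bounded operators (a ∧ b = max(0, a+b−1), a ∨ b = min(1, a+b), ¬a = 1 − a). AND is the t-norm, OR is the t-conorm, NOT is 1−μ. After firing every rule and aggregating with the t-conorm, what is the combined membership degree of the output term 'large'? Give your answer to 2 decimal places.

R1: ¬warm=1−0.12=0.88, ¬partial=1−0.73=0.27; AND[max(0, a+b−1)] → w = 0.15
R2: large=0.23, clear=0.32; AND[max(0, a+b−1)] → w = 0.00
R3: large=0.23, warm=0.12; AND[max(0, a+b−1)] → w = 0.00
Rules with consequent 'large': {R1, R2} → strengths 0.15, 0.00
Aggregate via t-conorm [min(1, a+b)]: 0.15

0.15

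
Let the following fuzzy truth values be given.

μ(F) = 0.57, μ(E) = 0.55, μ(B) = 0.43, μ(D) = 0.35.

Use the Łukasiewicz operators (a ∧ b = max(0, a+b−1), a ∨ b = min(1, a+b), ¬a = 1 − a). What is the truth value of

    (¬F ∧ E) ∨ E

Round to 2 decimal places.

0.55

¬F = 1 − 0.57 = 0.43
¬F ∧ E = max(0, a+b−1) on (0.43, 0.55) = 0.00
(¬F ∧ E) ∨ E = min(1, a+b) on (0.00, 0.55) = 0.55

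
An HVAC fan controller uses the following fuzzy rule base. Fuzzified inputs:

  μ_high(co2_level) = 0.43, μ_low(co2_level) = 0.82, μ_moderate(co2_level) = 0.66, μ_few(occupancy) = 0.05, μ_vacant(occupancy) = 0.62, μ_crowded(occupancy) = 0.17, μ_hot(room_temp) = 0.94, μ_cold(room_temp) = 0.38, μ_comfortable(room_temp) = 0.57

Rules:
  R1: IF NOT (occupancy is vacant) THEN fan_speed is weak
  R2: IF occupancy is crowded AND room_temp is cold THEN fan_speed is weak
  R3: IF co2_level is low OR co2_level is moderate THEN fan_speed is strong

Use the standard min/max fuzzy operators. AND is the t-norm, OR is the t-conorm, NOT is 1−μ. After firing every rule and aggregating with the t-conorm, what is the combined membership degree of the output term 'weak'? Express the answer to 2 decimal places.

R1: ¬vacant=1−0.62=0.38 → w = 0.38
R2: crowded=0.17, cold=0.38; AND[min(a, b)] → w = 0.17
R3: low=0.82, moderate=0.66; OR[max(a, b)] → w = 0.82
Rules with consequent 'weak': {R1, R2} → strengths 0.38, 0.17
Aggregate via t-conorm [max(a, b)]: 0.38

0.38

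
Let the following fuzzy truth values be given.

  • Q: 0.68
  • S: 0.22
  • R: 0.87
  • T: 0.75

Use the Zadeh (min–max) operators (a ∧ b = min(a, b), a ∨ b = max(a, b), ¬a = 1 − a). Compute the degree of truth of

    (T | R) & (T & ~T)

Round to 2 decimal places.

0.25

T | R = max(a, b) on (0.75, 0.87) = 0.87
~T = 1 − 0.75 = 0.25
T & ~T = min(a, b) on (0.75, 0.25) = 0.25
(T | R) & (T & ~T) = min(a, b) on (0.87, 0.25) = 0.25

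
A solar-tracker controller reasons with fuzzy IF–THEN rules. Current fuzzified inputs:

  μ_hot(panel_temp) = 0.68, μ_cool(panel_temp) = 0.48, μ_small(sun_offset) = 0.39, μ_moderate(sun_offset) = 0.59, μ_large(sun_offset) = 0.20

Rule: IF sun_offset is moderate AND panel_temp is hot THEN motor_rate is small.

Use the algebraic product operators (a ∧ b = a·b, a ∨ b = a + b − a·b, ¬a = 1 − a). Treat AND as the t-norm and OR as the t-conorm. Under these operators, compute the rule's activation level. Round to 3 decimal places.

firing strength: moderate=0.59, hot=0.68; AND[a·b] → w = 0.4012

0.401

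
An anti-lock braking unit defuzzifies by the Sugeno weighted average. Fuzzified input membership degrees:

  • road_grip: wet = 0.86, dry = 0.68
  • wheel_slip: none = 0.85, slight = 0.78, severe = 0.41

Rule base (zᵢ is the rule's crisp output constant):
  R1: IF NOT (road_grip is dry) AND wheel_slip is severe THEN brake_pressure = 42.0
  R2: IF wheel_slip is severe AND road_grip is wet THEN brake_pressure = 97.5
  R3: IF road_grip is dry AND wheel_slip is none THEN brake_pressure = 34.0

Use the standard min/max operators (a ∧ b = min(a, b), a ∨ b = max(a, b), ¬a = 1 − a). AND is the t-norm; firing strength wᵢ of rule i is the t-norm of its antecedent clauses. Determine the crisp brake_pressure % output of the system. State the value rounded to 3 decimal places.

54.280

R1 (z=42.0): ¬dry=1−0.68=0.32, severe=0.41; AND[min(a, b)] → w = 0.32
R2 (z=97.5): severe=0.41, wet=0.86; AND[min(a, b)] → w = 0.41
R3 (z=34.0): dry=0.68, none=0.85; AND[min(a, b)] → w = 0.68
Weighted average = (0.32·42.0 + 0.41·97.5 + 0.68·34.0) / (0.32 + 0.41 + 0.68)
  = 76.5350 / 1.4100 = 54.280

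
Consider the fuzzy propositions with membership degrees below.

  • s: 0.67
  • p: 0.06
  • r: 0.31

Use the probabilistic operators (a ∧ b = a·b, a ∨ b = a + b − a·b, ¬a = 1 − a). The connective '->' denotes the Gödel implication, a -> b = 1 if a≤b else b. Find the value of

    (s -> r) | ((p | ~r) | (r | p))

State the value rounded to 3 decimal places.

s -> r  [Gödel: 1 if a≤b else b] with a=0.6700, b=0.3100 → 0.3100
~r = 1 − 0.3100 = 0.6900
p | ~r = a + b − a·b on (0.0600, 0.6900) = 0.7086
r | p = a + b − a·b on (0.3100, 0.0600) = 0.3514
(p | ~r) | (r | p) = a + b − a·b on (0.7086, 0.3514) = 0.8110
(s -> r) | ((p | ~r) | (r | p)) = a + b − a·b on (0.3100, 0.8110) = 0.8696

0.870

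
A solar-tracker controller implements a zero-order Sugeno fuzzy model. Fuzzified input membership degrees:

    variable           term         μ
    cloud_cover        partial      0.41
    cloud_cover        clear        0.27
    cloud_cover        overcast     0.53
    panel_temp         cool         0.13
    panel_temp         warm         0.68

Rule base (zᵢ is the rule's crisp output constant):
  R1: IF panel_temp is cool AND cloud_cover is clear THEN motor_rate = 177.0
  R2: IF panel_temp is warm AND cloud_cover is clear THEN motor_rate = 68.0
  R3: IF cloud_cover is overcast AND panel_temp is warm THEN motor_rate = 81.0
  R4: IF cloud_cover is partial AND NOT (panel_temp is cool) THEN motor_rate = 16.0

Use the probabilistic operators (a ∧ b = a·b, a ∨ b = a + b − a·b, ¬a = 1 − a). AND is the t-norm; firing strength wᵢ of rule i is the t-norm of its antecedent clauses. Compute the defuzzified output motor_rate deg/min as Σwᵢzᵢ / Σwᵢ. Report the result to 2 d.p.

R1 (z=177.0): cool=0.13, clear=0.27; AND[a·b] → w = 0.0351
R2 (z=68.0): warm=0.68, clear=0.27; AND[a·b] → w = 0.1836
R3 (z=81.0): overcast=0.53, warm=0.68; AND[a·b] → w = 0.3604
R4 (z=16.0): partial=0.41, ¬cool=1−0.13=0.87; AND[a·b] → w = 0.3567
Weighted average = (0.0351·177.0 + 0.1836·68.0 + 0.3604·81.0 + 0.3567·16.0) / (0.0351 + 0.1836 + 0.3604 + 0.3567)
  = 53.5971 / 0.9358 = 57.27

57.27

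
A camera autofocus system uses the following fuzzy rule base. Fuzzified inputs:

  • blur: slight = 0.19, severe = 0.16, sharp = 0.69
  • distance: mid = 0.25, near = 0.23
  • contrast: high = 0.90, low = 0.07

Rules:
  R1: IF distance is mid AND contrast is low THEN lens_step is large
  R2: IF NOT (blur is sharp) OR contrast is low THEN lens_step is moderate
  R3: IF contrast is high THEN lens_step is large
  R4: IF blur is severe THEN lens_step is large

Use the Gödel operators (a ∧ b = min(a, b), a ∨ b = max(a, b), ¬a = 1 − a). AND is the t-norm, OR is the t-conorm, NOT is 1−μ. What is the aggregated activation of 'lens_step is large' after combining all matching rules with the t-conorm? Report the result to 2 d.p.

0.90

R1: mid=0.25, low=0.07; AND[min(a, b)] → w = 0.07
R2: ¬sharp=1−0.69=0.31, low=0.07; OR[max(a, b)] → w = 0.31
R3: high=0.90 → w = 0.90
R4: severe=0.16 → w = 0.16
Rules with consequent 'large': {R1, R3, R4} → strengths 0.07, 0.90, 0.16
Aggregate via t-conorm [max(a, b)]: 0.90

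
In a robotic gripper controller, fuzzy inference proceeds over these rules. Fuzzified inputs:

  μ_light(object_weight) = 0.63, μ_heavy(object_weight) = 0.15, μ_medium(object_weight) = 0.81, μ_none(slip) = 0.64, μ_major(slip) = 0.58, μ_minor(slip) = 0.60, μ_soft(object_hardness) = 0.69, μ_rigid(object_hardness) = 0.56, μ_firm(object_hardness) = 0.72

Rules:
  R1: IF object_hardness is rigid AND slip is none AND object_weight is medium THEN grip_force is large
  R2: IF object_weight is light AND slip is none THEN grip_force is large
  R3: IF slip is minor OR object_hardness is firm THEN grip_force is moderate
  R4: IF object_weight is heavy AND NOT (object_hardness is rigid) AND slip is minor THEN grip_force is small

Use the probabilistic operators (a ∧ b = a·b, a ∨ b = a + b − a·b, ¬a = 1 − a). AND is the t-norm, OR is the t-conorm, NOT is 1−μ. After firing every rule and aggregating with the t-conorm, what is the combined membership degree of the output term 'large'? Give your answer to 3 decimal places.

0.576

R1: rigid=0.56, none=0.64, medium=0.81; AND[a·b] → w = 0.2903
R2: light=0.63, none=0.64; AND[a·b] → w = 0.4032
R3: minor=0.60, firm=0.72; OR[a + b − a·b] → w = 0.8880
R4: heavy=0.15, ¬rigid=1−0.56=0.44, minor=0.60; AND[a·b] → w = 0.0396
Rules with consequent 'large': {R1, R2} → strengths 0.2903, 0.4032
Aggregate via t-conorm [a + b − a·b]: 0.5765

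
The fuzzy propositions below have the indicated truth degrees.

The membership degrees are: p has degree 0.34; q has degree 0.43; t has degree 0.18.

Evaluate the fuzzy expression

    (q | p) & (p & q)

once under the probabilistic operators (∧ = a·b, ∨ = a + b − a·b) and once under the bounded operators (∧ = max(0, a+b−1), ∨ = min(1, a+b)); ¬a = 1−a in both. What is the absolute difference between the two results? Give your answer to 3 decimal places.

Under probabilistic:
  q | p = a + b − a·b on (0.4300, 0.3400) = 0.6238
  p & q = a·b on (0.3400, 0.4300) = 0.1462
  (q | p) & (p & q) = a·b on (0.6238, 0.1462) = 0.0912
  → value = 0.0912
Under bounded:
  q | p = min(1, a+b) on (0.43, 0.34) = 0.77
  p & q = max(0, a+b−1) on (0.34, 0.43) = 0.00
  (q | p) & (p & q) = max(0, a+b−1) on (0.77, 0.00) = 0.00
  → value = 0.0000
|0.0912 − 0.0000| = 0.091

0.091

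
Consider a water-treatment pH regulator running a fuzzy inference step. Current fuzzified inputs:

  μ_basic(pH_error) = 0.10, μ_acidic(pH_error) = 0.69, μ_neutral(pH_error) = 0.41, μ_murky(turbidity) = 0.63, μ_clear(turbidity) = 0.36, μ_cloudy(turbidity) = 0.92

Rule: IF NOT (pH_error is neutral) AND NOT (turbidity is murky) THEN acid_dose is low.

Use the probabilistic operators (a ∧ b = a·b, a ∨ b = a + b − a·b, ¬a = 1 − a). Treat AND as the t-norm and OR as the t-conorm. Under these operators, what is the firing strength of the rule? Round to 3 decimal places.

firing strength: ¬neutral=1−0.41=0.59, ¬murky=1−0.63=0.37; AND[a·b] → w = 0.2183

0.218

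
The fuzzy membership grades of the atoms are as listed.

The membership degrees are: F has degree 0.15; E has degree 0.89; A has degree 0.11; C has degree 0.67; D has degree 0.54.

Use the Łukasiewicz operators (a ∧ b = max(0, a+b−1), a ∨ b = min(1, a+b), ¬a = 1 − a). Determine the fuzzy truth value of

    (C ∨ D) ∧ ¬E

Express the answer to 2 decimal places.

0.11

C ∨ D = min(1, a+b) on (0.67, 0.54) = 1.00
¬E = 1 − 0.89 = 0.11
(C ∨ D) ∧ ¬E = max(0, a+b−1) on (1.00, 0.11) = 0.11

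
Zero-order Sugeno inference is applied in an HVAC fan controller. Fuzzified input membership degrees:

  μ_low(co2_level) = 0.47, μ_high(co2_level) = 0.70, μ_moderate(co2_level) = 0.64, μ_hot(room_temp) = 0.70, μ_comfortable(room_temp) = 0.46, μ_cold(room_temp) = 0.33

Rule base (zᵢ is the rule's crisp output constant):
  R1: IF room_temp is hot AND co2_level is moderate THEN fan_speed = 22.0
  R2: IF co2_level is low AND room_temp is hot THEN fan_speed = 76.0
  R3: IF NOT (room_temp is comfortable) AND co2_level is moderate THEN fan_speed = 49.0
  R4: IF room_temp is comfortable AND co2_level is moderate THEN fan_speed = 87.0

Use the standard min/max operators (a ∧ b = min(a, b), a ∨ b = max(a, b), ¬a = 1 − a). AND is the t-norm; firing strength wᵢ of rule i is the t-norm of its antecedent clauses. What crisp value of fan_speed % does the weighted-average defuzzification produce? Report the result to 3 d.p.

55.109

R1 (z=22.0): hot=0.70, moderate=0.64; AND[min(a, b)] → w = 0.64
R2 (z=76.0): low=0.47, hot=0.70; AND[min(a, b)] → w = 0.47
R3 (z=49.0): ¬comfortable=1−0.46=0.54, moderate=0.64; AND[min(a, b)] → w = 0.54
R4 (z=87.0): comfortable=0.46, moderate=0.64; AND[min(a, b)] → w = 0.46
Weighted average = (0.64·22.0 + 0.47·76.0 + 0.54·49.0 + 0.46·87.0) / (0.64 + 0.47 + 0.54 + 0.46)
  = 116.2800 / 2.1100 = 55.109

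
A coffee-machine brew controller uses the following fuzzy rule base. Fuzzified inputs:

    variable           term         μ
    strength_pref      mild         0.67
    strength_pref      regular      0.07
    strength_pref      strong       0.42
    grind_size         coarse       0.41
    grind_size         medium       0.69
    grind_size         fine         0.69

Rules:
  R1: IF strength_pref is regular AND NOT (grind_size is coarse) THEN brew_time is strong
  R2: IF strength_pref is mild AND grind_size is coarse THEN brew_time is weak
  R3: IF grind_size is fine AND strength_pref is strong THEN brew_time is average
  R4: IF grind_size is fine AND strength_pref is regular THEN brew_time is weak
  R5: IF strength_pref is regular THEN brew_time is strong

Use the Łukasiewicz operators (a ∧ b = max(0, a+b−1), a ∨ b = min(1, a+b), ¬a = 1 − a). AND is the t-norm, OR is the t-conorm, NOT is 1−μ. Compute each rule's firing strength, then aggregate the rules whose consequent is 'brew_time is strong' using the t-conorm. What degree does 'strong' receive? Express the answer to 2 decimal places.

0.07

R1: regular=0.07, ¬coarse=1−0.41=0.59; AND[max(0, a+b−1)] → w = 0.00
R2: mild=0.67, coarse=0.41; AND[max(0, a+b−1)] → w = 0.08
R3: fine=0.69, strong=0.42; AND[max(0, a+b−1)] → w = 0.11
R4: fine=0.69, regular=0.07; AND[max(0, a+b−1)] → w = 0.00
R5: regular=0.07 → w = 0.07
Rules with consequent 'strong': {R1, R5} → strengths 0.00, 0.07
Aggregate via t-conorm [min(1, a+b)]: 0.07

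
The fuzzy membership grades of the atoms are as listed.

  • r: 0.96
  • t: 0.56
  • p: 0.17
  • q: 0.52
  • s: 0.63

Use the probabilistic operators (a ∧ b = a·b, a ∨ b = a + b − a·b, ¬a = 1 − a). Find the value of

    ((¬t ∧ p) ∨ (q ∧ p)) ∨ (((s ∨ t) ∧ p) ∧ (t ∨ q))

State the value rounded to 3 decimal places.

0.251

¬t = 1 − 0.5600 = 0.4400
¬t ∧ p = a·b on (0.4400, 0.1700) = 0.0748
q ∧ p = a·b on (0.5200, 0.1700) = 0.0884
(¬t ∧ p) ∨ (q ∧ p) = a + b − a·b on (0.0748, 0.0884) = 0.1566
s ∨ t = a + b − a·b on (0.6300, 0.5600) = 0.8372
(s ∨ t) ∧ p = a·b on (0.8372, 0.1700) = 0.1423
t ∨ q = a + b − a·b on (0.5600, 0.5200) = 0.7888
((s ∨ t) ∧ p) ∧ (t ∨ q) = a·b on (0.1423, 0.7888) = 0.1123
((¬t ∧ p) ∨ (q ∧ p)) ∨ (((s ∨ t) ∧ p) ∧ (t ∨ q)) = a + b − a·b on (0.1566, 0.1123) = 0.2513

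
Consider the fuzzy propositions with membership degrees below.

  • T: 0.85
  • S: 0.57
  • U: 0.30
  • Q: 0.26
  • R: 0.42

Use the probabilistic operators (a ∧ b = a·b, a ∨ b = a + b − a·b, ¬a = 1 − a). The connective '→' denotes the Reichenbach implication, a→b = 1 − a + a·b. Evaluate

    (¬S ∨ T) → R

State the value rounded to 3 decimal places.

0.470

¬S = 1 − 0.5700 = 0.4300
¬S ∨ T = a + b − a·b on (0.4300, 0.8500) = 0.9145
(¬S ∨ T) → R  [Reichenbach: 1 − a + a·b] with a=0.9145, b=0.4200 → 0.4696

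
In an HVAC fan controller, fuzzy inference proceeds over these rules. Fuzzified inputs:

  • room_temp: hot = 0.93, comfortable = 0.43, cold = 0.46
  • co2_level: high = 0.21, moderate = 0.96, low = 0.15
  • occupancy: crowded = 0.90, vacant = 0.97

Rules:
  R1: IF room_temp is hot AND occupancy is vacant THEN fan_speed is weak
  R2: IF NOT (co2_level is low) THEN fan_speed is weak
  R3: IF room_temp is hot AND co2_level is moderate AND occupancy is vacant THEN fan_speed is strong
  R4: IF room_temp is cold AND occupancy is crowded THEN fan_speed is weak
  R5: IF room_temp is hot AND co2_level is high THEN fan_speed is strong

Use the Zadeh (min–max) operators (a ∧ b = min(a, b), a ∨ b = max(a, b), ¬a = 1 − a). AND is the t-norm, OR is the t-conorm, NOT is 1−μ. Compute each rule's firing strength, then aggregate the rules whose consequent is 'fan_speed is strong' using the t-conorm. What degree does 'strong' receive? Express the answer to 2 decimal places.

0.93

R1: hot=0.93, vacant=0.97; AND[min(a, b)] → w = 0.93
R2: ¬low=1−0.15=0.85 → w = 0.85
R3: hot=0.93, moderate=0.96, vacant=0.97; AND[min(a, b)] → w = 0.93
R4: cold=0.46, crowded=0.90; AND[min(a, b)] → w = 0.46
R5: hot=0.93, high=0.21; AND[min(a, b)] → w = 0.21
Rules with consequent 'strong': {R3, R5} → strengths 0.93, 0.21
Aggregate via t-conorm [max(a, b)]: 0.93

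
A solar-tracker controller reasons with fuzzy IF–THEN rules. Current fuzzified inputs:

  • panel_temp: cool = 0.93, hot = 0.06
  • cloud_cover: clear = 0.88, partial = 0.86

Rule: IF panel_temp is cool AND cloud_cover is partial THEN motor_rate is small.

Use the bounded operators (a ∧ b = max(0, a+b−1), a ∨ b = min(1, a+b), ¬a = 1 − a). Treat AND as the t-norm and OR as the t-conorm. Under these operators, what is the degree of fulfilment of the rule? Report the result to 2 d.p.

firing strength: cool=0.93, partial=0.86; AND[max(0, a+b−1)] → w = 0.79

0.79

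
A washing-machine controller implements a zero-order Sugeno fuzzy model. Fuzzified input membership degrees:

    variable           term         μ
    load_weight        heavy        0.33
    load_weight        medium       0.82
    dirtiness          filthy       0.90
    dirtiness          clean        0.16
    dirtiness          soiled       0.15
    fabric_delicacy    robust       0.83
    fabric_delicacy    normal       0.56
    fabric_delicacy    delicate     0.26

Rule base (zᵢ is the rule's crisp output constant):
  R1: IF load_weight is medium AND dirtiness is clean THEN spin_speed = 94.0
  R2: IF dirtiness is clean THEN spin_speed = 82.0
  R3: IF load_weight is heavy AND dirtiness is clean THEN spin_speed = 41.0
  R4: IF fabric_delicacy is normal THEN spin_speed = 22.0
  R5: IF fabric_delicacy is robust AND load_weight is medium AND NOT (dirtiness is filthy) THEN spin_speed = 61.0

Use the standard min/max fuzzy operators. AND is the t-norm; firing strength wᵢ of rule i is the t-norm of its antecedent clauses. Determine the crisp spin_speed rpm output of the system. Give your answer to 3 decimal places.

R1 (z=94.0): medium=0.82, clean=0.16; AND[min(a, b)] → w = 0.16
R2 (z=82.0): clean=0.16 → w = 0.16
R3 (z=41.0): heavy=0.33, clean=0.16; AND[min(a, b)] → w = 0.16
R4 (z=22.0): normal=0.56 → w = 0.56
R5 (z=61.0): robust=0.83, medium=0.82, ¬filthy=1−0.90=0.10; AND[min(a, b)] → w = 0.10
Weighted average = (0.16·94.0 + 0.16·82.0 + 0.16·41.0 + 0.56·22.0 + 0.10·61.0) / (0.16 + 0.16 + 0.16 + 0.56 + 0.10)
  = 53.1400 / 1.1400 = 46.614

46.614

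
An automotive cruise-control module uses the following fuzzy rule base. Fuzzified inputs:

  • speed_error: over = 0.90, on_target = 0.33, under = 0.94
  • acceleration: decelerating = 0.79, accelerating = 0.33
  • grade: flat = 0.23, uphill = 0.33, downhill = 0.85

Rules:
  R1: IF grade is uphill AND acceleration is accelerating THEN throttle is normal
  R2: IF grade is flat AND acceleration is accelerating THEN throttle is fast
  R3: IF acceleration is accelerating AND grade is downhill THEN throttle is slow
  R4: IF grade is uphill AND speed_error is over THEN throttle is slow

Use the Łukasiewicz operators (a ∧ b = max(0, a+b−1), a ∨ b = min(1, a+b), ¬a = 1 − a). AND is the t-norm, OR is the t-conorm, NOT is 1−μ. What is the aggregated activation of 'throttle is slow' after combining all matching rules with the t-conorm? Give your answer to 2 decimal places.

R1: uphill=0.33, accelerating=0.33; AND[max(0, a+b−1)] → w = 0.00
R2: flat=0.23, accelerating=0.33; AND[max(0, a+b−1)] → w = 0.00
R3: accelerating=0.33, downhill=0.85; AND[max(0, a+b−1)] → w = 0.18
R4: uphill=0.33, over=0.90; AND[max(0, a+b−1)] → w = 0.23
Rules with consequent 'slow': {R3, R4} → strengths 0.18, 0.23
Aggregate via t-conorm [min(1, a+b)]: 0.41

0.41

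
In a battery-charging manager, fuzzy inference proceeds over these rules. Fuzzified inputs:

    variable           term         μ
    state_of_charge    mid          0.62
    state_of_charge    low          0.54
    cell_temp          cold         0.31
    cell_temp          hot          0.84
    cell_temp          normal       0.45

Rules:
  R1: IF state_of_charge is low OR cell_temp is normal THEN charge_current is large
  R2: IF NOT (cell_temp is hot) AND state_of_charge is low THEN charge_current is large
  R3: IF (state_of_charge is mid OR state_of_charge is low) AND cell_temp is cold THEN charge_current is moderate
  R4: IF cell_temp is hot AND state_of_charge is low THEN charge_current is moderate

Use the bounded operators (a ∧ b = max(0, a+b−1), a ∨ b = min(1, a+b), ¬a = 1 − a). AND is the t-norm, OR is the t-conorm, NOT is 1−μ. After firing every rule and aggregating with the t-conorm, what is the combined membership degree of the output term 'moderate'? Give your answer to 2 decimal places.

0.69

R1: low=0.54, normal=0.45; OR[min(1, a+b)] → w = 0.99
R2: ¬hot=1−0.84=0.16, low=0.54; AND[max(0, a+b−1)] → w = 0.00
R3: (mid=0.62 OR low=0.54) = 1.00; AND[max(0, a+b−1)] with cold=0.31 → w = 0.31
R4: hot=0.84, low=0.54; AND[max(0, a+b−1)] → w = 0.38
Rules with consequent 'moderate': {R3, R4} → strengths 0.31, 0.38
Aggregate via t-conorm [min(1, a+b)]: 0.69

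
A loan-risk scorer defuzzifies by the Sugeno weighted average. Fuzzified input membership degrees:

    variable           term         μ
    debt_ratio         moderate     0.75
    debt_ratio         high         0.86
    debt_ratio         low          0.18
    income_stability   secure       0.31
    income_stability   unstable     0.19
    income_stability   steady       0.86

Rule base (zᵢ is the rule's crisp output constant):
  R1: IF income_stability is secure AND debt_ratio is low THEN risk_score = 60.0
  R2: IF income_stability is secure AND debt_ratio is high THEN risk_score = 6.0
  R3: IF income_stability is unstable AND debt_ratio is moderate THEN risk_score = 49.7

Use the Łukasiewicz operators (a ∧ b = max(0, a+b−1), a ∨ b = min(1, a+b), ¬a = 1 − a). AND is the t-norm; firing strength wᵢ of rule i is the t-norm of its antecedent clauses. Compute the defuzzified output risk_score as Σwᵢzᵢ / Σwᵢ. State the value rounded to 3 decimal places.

6.000

R1 (z=60.0): secure=0.31, low=0.18; AND[max(0, a+b−1)] → w = 0.00
R2 (z=6.0): secure=0.31, high=0.86; AND[max(0, a+b−1)] → w = 0.17
R3 (z=49.7): unstable=0.19, moderate=0.75; AND[max(0, a+b−1)] → w = 0.00
Weighted average = (0.00·60.0 + 0.17·6.0 + 0.00·49.7) / (0.00 + 0.17 + 0.00)
  = 1.0200 / 0.1700 = 6.000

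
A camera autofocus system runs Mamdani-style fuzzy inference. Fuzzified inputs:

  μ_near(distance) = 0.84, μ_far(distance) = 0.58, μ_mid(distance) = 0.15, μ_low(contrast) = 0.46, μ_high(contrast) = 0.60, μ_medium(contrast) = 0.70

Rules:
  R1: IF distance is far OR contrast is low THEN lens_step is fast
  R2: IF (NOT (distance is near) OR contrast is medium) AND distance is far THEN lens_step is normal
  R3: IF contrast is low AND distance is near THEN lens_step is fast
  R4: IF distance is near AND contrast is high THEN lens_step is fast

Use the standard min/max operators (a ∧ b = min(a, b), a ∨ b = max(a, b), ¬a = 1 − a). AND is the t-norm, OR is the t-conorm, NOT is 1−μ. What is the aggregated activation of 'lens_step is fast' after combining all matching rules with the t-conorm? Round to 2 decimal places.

0.60

R1: far=0.58, low=0.46; OR[max(a, b)] → w = 0.58
R2: (¬near=1−0.84=0.16 OR medium=0.70) = 0.70; AND[min(a, b)] with far=0.58 → w = 0.58
R3: low=0.46, near=0.84; AND[min(a, b)] → w = 0.46
R4: near=0.84, high=0.60; AND[min(a, b)] → w = 0.60
Rules with consequent 'fast': {R1, R3, R4} → strengths 0.58, 0.46, 0.60
Aggregate via t-conorm [max(a, b)]: 0.60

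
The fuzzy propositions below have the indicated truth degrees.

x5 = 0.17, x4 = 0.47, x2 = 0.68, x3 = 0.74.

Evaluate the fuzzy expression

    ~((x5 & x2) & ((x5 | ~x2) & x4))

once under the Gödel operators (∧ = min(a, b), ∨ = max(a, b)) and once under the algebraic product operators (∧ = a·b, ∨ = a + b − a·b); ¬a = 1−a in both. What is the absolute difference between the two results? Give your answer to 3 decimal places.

0.146

Under Gödel:
  x5 & x2 = min(a, b) on (0.17, 0.68) = 0.17
  ~x2 = 1 − 0.68 = 0.32
  x5 | ~x2 = max(a, b) on (0.17, 0.32) = 0.32
  (x5 | ~x2) & x4 = min(a, b) on (0.32, 0.47) = 0.32
  (x5 & x2) & ((x5 | ~x2) & x4) = min(a, b) on (0.17, 0.32) = 0.17
  ~((x5 & x2) & ((x5 | ~x2) & x4)) = 1 − 0.17 = 0.83
  → value = 0.8300
Under algebraic product:
  x5 & x2 = a·b on (0.1700, 0.6800) = 0.1156
  ~x2 = 1 − 0.6800 = 0.3200
  x5 | ~x2 = a + b − a·b on (0.1700, 0.3200) = 0.4356
  (x5 | ~x2) & x4 = a·b on (0.4356, 0.4700) = 0.2047
  (x5 & x2) & ((x5 | ~x2) & x4) = a·b on (0.1156, 0.2047) = 0.0237
  ~((x5 & x2) & ((x5 | ~x2) & x4)) = 1 − 0.0237 = 0.9763
  → value = 0.9763
|0.8300 − 0.9763| = 0.146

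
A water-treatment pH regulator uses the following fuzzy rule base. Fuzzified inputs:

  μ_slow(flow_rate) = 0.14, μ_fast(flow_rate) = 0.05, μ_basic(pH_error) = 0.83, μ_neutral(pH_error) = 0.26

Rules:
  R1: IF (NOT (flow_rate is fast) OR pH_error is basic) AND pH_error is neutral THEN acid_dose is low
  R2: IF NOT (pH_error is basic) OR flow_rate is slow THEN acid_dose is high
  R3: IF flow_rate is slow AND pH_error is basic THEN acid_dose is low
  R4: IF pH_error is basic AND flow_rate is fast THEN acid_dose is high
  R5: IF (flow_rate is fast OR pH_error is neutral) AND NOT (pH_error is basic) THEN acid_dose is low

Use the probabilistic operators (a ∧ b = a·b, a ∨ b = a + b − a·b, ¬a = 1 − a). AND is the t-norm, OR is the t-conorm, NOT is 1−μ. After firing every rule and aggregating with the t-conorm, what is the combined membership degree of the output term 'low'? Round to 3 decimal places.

R1: (¬fast=1−0.05=0.95 OR basic=0.83) = 0.9915; AND[a·b] with neutral=0.26 → w = 0.2578
R2: ¬basic=1−0.83=0.17, slow=0.14; OR[a + b − a·b] → w = 0.2862
R3: slow=0.14, basic=0.83; AND[a·b] → w = 0.1162
R4: basic=0.83, fast=0.05; AND[a·b] → w = 0.0415
R5: (fast=0.05 OR neutral=0.26) = 0.2970; AND[a·b] with ¬basic=1−0.83=0.17 → w = 0.0505
Rules with consequent 'low': {R1, R3, R5} → strengths 0.2578, 0.1162, 0.0505
Aggregate via t-conorm [a + b − a·b]: 0.3772

0.377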